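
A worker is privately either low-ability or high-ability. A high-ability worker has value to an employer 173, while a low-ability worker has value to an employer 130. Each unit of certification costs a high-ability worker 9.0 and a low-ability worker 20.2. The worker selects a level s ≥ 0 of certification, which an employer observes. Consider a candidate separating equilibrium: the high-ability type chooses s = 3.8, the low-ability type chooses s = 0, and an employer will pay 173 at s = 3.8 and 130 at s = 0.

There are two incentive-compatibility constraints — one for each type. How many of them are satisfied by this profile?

2

Low-ability type: stay at 0 → 130; mimic → 173 − 20.2 × 3.8 = 96.24. IC holds (130 ≥ 96.24).
High-ability type: signal → 173 − 9.0 × 3.8 = 138.8; deviate to 0 → 130. IC holds (138.8 ≥ 130).
2 of 2 constraints hold, so this is a separating equilibrium.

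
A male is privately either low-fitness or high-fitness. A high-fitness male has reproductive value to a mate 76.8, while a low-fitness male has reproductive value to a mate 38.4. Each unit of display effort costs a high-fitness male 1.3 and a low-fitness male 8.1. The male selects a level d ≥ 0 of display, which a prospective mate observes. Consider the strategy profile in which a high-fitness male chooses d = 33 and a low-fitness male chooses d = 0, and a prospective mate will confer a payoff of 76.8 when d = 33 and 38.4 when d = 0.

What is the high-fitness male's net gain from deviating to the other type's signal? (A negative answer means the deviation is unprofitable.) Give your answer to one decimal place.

4.5

Playing d = 33 the high-fitness male receives 76.8 − 1.3 × 33 = 33.9.
Deviating to d = 0 yields 38.4 instead.
Gain from deviating: 38.4 − 33.9 = 4.5.
The gain is positive, so the high-fitness type's incentive-compatibility constraint is violated — this profile is not a separating equilibrium.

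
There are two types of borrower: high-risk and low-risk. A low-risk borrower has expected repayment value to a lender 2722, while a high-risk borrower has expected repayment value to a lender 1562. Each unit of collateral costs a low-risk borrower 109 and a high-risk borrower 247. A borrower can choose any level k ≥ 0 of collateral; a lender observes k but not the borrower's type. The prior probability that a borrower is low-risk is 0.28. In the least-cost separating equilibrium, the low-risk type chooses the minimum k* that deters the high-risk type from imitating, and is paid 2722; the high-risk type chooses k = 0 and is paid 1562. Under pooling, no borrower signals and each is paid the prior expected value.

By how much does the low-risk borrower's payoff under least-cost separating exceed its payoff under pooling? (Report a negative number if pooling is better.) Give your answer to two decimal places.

323.30

Least-cost separating signal: k* solves 1562 = 2722 − 247·k*, so k* = (2722 − 1562)/247 ≈ 4.6964.
Low-risk type's separating payoff: 2722 − 109 × k* = 2722 − 109 × (2722 − 1562)/247 = 2722 − 126440/247 ≈ 2210.0972.
Pooling payoff: 0.28 × 2722 + 0.72 × 1562 = 1886.8.
Difference: 2210.0972 − 1886.8 = 323.2972, i.e. 323.30 to two decimal places.
The low-risk type prefers to separate.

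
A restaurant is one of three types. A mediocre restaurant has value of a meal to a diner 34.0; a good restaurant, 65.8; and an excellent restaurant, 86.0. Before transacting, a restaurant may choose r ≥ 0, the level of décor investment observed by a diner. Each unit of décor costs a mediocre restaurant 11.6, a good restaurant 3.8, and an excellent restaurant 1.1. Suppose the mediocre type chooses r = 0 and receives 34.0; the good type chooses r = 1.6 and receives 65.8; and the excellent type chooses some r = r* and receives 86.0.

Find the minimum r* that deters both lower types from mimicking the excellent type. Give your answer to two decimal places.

Good type (on-path payoff 65.8 − 3.8×1.6 = 59.72) won't mimic when 59.72 ≥ 86.0 − 3.8·r*, i.e. r* ≥ 6.92.
Mediocre type (on-path payoff 34.0) won't mimic when 34.0 ≥ 86.0 − 11.6·r*, i.e. r* ≥ 4.48.
Both must hold, so r* = max(4.48, 6.92) = 6.92. The good type's constraint binds.

6.92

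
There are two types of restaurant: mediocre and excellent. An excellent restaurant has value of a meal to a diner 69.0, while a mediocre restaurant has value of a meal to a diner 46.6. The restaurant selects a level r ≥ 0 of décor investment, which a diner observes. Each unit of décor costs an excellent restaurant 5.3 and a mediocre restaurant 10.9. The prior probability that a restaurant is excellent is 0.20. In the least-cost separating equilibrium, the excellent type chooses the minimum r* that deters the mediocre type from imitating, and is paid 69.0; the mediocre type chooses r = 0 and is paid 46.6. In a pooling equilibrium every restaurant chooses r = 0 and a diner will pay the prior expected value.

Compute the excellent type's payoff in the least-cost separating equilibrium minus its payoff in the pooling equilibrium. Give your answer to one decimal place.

Least-cost separating signal: r* solves 46.6 = 69.0 − 10.9·r*, so r* = (69.0 − 46.6)/10.9 ≈ 2.0550.
Excellent type's separating payoff: 69.0 − 5.3 × r* = 69.0 − 5.3 × (69.0 − 46.6)/10.9 = 69.0 − 118.72/10.9 ≈ 58.108.
Pooling payoff: 0.20 × 69.0 + 0.80 × 46.6 = 51.08.
Difference: 58.108 − 51.08 = 7.028, i.e. 7.0 to one decimal place.
The excellent type prefers to separate.

7.0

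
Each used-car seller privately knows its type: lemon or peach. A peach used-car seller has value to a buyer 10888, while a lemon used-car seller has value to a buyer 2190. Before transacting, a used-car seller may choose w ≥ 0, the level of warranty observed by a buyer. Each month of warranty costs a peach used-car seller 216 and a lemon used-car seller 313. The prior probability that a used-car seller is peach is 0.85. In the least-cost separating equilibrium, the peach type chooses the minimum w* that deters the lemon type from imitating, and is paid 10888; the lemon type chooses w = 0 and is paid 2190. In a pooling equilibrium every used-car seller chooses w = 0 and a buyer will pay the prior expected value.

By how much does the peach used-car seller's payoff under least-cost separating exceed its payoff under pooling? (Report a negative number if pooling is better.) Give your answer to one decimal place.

Least-cost separating signal: w* solves 2190 = 10888 − 313·w*, so w* = (10888 − 2190)/313 ≈ 27.7891.
Peach type's separating payoff: 10888 − 216 × w* = 10888 − 216 × (10888 − 2190)/313 = 10888 − 1878768/313 ≈ 4885.546.
Pooling payoff: 0.85 × 10888 + 0.15 × 2190 = 9583.3.
Difference: 4885.546 − 9583.3 = -4697.754, i.e. -4697.8 to one decimal place.
The peach type would prefer the pooling outcome.

-4697.8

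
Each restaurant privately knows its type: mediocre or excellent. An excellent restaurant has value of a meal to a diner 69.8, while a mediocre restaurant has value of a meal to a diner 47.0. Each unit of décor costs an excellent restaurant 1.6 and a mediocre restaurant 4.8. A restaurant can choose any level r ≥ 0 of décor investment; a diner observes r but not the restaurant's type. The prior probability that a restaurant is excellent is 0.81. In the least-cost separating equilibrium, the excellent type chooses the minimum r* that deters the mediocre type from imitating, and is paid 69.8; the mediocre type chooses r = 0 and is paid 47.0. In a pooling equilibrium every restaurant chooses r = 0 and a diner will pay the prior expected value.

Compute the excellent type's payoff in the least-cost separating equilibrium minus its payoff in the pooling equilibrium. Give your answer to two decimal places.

-3.27

Least-cost separating signal: r* solves 47.0 = 69.8 − 4.8·r*, so r* = (69.8 − 47.0)/4.8 = 4.75.
Excellent type's separating payoff: 69.8 − 1.6 × r* = 69.8 − 1.6 × (69.8 − 47.0)/4.8 = 69.8 − 36.48/4.8 = 62.2.
Pooling payoff: 0.81 × 69.8 + 0.19 × 47.0 = 65.468.
Difference: 62.2 − 65.468 = -3.268, i.e. -3.27 to two decimal places.
The excellent type would prefer the pooling outcome.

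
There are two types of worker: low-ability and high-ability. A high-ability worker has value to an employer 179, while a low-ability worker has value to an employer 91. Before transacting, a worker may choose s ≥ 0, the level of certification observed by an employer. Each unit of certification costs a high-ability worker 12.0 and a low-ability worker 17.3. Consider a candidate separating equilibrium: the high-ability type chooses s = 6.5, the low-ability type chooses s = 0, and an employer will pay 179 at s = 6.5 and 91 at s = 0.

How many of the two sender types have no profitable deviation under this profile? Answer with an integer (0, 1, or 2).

2

High-ability type: signal → 179 − 12.0 × 6.5 = 101; deviate to 0 → 91. IC holds (101 ≥ 91).
Low-ability type: stay at 0 → 91; mimic → 179 − 17.3 × 6.5 = 66.55. IC holds (91 ≥ 66.55).
2 of 2 constraints hold, so this is a separating equilibrium.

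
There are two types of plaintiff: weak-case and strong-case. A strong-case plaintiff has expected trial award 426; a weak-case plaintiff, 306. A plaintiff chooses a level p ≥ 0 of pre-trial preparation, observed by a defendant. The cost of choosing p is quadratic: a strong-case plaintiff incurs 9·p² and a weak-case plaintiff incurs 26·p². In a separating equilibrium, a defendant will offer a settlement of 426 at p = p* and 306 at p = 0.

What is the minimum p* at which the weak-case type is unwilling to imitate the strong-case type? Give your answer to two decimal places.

The weak-case type at p = 0 receives 306; imitating at p* yields 426 − 26·p*².
Indifference: 306 = 426 − 26·p*², so p*² = (426 − 306) / 26 ≈ 4.6154.
p* = √4.6154 ≈ 2.15.

2.15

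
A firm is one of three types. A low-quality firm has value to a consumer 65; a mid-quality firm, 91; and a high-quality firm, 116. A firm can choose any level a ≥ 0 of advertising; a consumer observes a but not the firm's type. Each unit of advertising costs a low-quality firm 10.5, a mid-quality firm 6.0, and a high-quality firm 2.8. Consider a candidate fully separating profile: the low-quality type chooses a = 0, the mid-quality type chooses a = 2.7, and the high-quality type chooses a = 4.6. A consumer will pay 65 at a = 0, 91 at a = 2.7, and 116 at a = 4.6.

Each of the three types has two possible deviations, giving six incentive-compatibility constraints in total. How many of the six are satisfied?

4

High-quality (own payoff 116 − 2.8×4.6 = 103.12): to a=0 gives 65 → no gain ✓; to a=2.7 gives 91 − 2.8×2.7 = 83.44 → no gain ✓.
Low-quality (own payoff 65): to a=2.7 gives 91 − 10.5×2.7 = 62.65 → no gain ✓; to a=4.6 gives 116 − 10.5×4.6 = 67.7 → profitable ✗.
Mid-quality (own payoff 91 − 6.0×2.7 = 74.8): to a=0 gives 65 → no gain ✓; to a=4.6 gives 116 − 6.0×4.6 = 88.4 → profitable ✗.
4 of the 6 constraints hold; not an equilibrium.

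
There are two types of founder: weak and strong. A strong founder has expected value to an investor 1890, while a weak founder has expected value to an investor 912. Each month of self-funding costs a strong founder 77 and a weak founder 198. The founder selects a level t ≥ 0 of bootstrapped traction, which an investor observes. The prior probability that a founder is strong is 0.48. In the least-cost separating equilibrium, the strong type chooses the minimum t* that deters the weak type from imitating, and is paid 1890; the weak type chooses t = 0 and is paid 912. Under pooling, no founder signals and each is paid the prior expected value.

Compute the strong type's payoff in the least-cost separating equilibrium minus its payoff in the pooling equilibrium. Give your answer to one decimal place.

Least-cost separating signal: t* solves 912 = 1890 − 198·t*, so t* = (1890 − 912)/198 ≈ 4.9394.
Strong type's separating payoff: 1890 − 77 × t* = 1890 − 77 × (1890 − 912)/198 = 1890 − 75306/198 ≈ 1509.667.
Pooling payoff: 0.48 × 1890 + 0.52 × 912 = 1381.44.
Difference: 1509.667 − 1381.44 = 128.227, i.e. 128.2 to one decimal place.
The strong type prefers to separate.

128.2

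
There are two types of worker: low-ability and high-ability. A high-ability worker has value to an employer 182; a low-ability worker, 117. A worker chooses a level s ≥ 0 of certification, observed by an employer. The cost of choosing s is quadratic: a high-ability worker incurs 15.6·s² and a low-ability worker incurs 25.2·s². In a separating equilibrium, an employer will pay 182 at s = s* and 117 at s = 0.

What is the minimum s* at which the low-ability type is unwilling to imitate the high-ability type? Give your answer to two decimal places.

The low-ability type at s = 0 receives 117; imitating at s* yields 182 − 25.2·s*².
Indifference: 117 = 182 − 25.2·s*², so s*² = (182 − 117) / 25.2 ≈ 2.5794.
s* = √2.5794 ≈ 1.61.

1.61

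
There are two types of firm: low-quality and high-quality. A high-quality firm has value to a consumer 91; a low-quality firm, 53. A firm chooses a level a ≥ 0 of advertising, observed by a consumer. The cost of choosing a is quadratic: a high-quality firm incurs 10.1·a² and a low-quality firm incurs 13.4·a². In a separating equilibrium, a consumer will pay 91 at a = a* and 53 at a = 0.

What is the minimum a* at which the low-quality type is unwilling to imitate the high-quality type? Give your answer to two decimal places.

The low-quality type at a = 0 receives 53; imitating at a* yields 91 − 13.4·a*².
Indifference: 53 = 91 − 13.4·a*², so a*² = (91 − 53) / 13.4 ≈ 2.8358.
a* = √2.8358 ≈ 1.68.

1.68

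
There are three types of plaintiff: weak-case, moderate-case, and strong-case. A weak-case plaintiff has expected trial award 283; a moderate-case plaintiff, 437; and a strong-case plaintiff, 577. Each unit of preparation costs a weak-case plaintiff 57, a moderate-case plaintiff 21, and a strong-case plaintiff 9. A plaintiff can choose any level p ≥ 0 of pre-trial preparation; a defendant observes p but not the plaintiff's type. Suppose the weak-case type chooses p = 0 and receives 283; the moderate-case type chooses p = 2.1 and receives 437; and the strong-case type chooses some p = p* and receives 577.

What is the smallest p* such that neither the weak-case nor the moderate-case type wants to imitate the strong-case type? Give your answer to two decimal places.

8.77

Weak-case type (on-path payoff 283) won't mimic when 283 ≥ 577 − 57·p*, i.e. p* ≥ 5.16.
Moderate-case type (on-path payoff 437 − 21×2.1 = 392.9) won't mimic when 392.9 ≥ 577 − 21·p*, i.e. p* ≥ 8.77.
Both must hold, so p* = max(5.16, 8.77) = 8.77. The moderate-case type's constraint binds.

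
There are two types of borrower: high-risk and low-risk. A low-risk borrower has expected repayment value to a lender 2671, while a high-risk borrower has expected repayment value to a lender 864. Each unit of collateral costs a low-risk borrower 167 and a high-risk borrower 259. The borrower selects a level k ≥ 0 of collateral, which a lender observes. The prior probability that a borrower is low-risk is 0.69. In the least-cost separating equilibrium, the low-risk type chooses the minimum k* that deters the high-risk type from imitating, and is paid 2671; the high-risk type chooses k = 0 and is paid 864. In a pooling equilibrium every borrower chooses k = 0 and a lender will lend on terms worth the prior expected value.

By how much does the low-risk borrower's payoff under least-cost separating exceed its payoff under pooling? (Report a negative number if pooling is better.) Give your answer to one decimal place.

Least-cost separating signal: k* solves 864 = 2671 − 259·k*, so k* = (2671 − 864)/259 ≈ 6.9768.
Low-risk type's separating payoff: 2671 − 167 × k* = 2671 − 167 × (2671 − 864)/259 = 2671 − 301769/259 ≈ 1505.869.
Pooling payoff: 0.69 × 2671 + 0.31 × 864 = 2110.83.
Difference: 1505.869 − 2110.83 = -604.961, i.e. -605.0 to one decimal place.
The low-risk type would prefer the pooling outcome.

-605.0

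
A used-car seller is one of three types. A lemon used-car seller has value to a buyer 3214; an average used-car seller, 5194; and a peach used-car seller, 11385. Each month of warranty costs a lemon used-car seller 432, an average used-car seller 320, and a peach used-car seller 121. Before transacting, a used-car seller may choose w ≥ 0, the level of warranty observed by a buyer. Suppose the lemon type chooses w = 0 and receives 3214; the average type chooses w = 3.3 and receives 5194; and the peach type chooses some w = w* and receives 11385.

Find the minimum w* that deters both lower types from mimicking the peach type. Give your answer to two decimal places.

22.65

Lemon type (on-path payoff 3214) won't mimic when 3214 ≥ 11385 − 432·w*, i.e. w* ≥ 18.91.
Average type (on-path payoff 5194 − 320×3.3 = 4138) won't mimic when 4138 ≥ 11385 − 320·w*, i.e. w* ≥ 22.65.
Both must hold, so w* = max(18.91, 22.65) = 22.65. The average type's constraint binds.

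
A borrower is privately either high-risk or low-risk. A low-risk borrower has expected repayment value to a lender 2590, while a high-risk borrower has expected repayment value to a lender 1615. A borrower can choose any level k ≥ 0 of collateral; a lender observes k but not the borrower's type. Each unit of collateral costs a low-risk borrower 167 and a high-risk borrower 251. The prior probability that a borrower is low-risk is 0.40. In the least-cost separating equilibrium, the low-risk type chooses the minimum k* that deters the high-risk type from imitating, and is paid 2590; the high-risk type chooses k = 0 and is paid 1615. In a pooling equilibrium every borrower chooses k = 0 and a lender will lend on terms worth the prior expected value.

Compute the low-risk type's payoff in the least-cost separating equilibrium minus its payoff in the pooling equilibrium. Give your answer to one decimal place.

-63.7

Least-cost separating signal: k* solves 1615 = 2590 − 251·k*, so k* = (2590 − 1615)/251 ≈ 3.8845.
Low-risk type's separating payoff: 2590 − 167 × k* = 2590 − 167 × (2590 − 1615)/251 = 2590 − 162825/251 ≈ 1941.295.
Pooling payoff: 0.40 × 2590 + 0.60 × 1615 = 2005.
Difference: 1941.295 − 2005 = -63.705, i.e. -63.7 to one decimal place.
The low-risk type would prefer the pooling outcome.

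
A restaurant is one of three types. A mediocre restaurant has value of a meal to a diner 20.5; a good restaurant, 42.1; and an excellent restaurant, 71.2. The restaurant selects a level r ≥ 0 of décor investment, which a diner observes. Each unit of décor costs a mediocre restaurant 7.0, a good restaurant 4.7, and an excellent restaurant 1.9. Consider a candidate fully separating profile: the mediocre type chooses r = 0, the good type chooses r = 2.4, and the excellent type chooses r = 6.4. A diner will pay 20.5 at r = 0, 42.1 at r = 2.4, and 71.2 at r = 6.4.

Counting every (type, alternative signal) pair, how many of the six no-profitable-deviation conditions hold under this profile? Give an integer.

Mediocre (own payoff 20.5): to r=2.4 gives 42.1 − 7.0×2.4 = 25.3 → profitable ✗; to r=6.4 gives 71.2 − 7.0×6.4 = 26.4 → profitable ✗.
Excellent (own payoff 71.2 − 1.9×6.4 = 59.04): to r=0 gives 20.5 → no gain ✓; to r=2.4 gives 42.1 − 1.9×2.4 = 37.54 → no gain ✓.
Good (own payoff 42.1 − 4.7×2.4 = 30.82): to r=0 gives 20.5 → no gain ✓; to r=6.4 gives 71.2 − 4.7×6.4 = 41.12 → profitable ✗.
3 of the 6 constraints hold; not an equilibrium.

3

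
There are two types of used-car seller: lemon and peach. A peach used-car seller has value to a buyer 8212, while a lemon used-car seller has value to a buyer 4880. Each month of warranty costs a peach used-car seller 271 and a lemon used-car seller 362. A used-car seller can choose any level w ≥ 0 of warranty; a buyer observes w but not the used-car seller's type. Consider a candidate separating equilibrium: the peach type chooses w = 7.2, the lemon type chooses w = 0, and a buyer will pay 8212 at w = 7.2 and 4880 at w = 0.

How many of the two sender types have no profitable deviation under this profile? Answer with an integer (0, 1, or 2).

1

Lemon type: stay at 0 → 4880; mimic → 8212 − 362 × 7.2 = 5605.6. IC fails (4880 < 5605.6).
Peach type: signal → 8212 − 271 × 7.2 = 6260.8; deviate to 0 → 4880. IC holds (6260.8 ≥ 4880).
1 of 2 constraints hold, so this profile is not an equilibrium.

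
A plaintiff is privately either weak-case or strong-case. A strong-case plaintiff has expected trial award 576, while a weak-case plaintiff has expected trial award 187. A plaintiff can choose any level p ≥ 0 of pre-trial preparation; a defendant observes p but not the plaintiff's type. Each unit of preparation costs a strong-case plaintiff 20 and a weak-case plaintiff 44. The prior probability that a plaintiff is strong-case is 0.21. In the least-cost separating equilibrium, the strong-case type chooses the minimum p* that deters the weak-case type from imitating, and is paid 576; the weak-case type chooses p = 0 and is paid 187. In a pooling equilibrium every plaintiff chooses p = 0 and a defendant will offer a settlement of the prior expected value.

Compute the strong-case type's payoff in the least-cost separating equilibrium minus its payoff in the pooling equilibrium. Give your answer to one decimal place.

130.5

Least-cost separating signal: p* solves 187 = 576 − 44·p*, so p* = (576 − 187)/44 ≈ 8.8409.
Strong-case type's separating payoff: 576 − 20 × p* = 576 − 20 × (576 − 187)/44 = 576 − 7780/44 ≈ 399.182.
Pooling payoff: 0.21 × 576 + 0.79 × 187 = 268.69.
Difference: 399.182 − 268.69 = 130.492, i.e. 130.5 to one decimal place.
The strong-case type prefers to separate.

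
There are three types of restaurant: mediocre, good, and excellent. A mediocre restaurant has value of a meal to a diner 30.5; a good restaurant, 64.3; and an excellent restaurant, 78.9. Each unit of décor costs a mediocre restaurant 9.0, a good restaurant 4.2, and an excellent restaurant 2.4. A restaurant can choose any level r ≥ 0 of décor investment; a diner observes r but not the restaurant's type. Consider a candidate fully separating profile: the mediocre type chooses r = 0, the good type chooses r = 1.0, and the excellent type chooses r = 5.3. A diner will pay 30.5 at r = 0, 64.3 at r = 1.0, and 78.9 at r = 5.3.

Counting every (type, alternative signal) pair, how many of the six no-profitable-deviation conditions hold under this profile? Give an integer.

4

Mediocre (own payoff 30.5): to r=1.0 gives 64.3 − 9.0×1.0 = 55.3 → profitable ✗; to r=5.3 gives 78.9 − 9.0×5.3 = 31.2 → profitable ✗.
Good (own payoff 64.3 − 4.2×1.0 = 60.1): to r=0 gives 30.5 → no gain ✓; to r=5.3 gives 78.9 − 4.2×5.3 = 56.64 → no gain ✓.
Excellent (own payoff 78.9 − 2.4×5.3 = 66.18): to r=0 gives 30.5 → no gain ✓; to r=1.0 gives 64.3 − 2.4×1.0 = 61.9 → no gain ✓.
4 of the 6 constraints hold; not an equilibrium.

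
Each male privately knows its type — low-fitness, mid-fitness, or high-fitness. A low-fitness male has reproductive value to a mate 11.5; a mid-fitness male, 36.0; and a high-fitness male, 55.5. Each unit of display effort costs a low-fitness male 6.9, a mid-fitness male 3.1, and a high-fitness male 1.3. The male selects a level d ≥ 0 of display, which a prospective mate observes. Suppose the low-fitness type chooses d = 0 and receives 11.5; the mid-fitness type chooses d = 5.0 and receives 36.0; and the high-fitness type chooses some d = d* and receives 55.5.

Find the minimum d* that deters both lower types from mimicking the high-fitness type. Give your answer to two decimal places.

Low-fitness type (on-path payoff 11.5) won't mimic when 11.5 ≥ 55.5 − 6.9·d*, i.e. d* ≥ 6.38.
Mid-fitness type (on-path payoff 36.0 − 3.1×5.0 = 20.5) won't mimic when 20.5 ≥ 55.5 − 3.1·d*, i.e. d* ≥ 11.29.
Both must hold, so d* = max(6.38, 11.29) = 11.29. The mid-fitness type's constraint binds.

11.29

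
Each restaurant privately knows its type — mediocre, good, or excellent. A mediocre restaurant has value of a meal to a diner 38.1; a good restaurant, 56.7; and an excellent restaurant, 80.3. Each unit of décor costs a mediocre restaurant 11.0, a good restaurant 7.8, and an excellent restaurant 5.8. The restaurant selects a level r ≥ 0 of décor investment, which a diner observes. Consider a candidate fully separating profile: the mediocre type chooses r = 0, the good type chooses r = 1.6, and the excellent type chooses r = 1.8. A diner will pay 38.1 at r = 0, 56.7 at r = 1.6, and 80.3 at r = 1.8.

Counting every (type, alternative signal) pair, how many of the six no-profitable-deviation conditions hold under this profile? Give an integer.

Good (own payoff 56.7 − 7.8×1.6 = 44.22): to r=0 gives 38.1 → no gain ✓; to r=1.8 gives 80.3 − 7.8×1.8 = 66.26 → profitable ✗.
Excellent (own payoff 80.3 − 5.8×1.8 = 69.86): to r=0 gives 38.1 → no gain ✓; to r=1.6 gives 56.7 − 5.8×1.6 = 47.42 → no gain ✓.
Mediocre (own payoff 38.1): to r=1.6 gives 56.7 − 11.0×1.6 = 39.1 → profitable ✗; to r=1.8 gives 80.3 − 11.0×1.8 = 60.5 → profitable ✗.
3 of the 6 constraints hold; not an equilibrium.

3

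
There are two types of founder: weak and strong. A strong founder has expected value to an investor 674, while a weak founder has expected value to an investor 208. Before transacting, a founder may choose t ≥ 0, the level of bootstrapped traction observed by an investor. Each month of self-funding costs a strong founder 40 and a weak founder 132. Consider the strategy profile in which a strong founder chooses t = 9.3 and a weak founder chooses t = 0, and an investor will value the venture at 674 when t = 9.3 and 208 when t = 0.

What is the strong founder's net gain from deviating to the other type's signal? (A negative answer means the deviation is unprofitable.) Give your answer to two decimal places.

-94.00

Playing t = 9.3 the strong founder receives 674 − 40 × 9.3 = 302.
Deviating to t = 0 yields 208 instead.
Gain from deviating: 208 − 302 = -94.00.
The gain is negative, so the strong type's incentive-compatibility constraint is satisfied.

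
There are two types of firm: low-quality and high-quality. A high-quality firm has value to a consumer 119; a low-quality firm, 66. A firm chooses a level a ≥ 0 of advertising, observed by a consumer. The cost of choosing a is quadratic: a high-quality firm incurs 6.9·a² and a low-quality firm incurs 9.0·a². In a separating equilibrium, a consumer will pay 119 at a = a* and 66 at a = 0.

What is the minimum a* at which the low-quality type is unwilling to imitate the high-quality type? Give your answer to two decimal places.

The low-quality type at a = 0 receives 66; imitating at a* yields 119 − 9.0·a*².
Indifference: 66 = 119 − 9.0·a*², so a*² = (119 − 66) / 9.0 ≈ 5.8889.
a* = √5.8889 ≈ 2.43.

2.43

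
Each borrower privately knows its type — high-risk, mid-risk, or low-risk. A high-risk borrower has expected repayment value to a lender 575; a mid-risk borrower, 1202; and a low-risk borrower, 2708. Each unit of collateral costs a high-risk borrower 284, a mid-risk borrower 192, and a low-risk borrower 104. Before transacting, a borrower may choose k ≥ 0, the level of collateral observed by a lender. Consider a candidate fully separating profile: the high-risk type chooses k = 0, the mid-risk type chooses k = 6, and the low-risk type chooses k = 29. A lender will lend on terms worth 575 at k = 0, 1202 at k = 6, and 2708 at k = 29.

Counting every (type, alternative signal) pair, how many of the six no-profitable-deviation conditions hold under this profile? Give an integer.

Mid-risk (own payoff 1202 − 192×6 = 50): to k=0 gives 575 → profitable ✗; to k=29 gives 2708 − 192×29 = -2860 → no gain ✓.
Low-risk (own payoff 2708 − 104×29 = -308): to k=0 gives 575 → profitable ✗; to k=6 gives 1202 − 104×6 = 578 → profitable ✗.
High-risk (own payoff 575): to k=6 gives 1202 − 284×6 = -502 → no gain ✓; to k=29 gives 2708 − 284×29 = -5528 → no gain ✓.
3 of the 6 constraints hold; not an equilibrium.

3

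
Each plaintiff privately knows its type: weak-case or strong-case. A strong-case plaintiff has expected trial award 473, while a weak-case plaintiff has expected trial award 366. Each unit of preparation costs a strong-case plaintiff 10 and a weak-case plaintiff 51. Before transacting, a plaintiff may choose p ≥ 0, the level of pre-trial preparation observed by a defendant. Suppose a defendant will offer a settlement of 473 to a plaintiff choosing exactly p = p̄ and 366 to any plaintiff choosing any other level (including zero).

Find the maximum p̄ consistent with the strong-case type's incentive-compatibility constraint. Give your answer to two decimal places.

Choosing p̄ yields the strong-case type 473 − 10·p̄; choosing zero yields 366.
The strong-case type is indifferent at 473 − 10·p̄ = 366, i.e. p̄ = (473 − 366) / 10 = 10.70.
For any p̄ above 10.70 the strong-case type would rather pool at zero, so separation collapses.

10.70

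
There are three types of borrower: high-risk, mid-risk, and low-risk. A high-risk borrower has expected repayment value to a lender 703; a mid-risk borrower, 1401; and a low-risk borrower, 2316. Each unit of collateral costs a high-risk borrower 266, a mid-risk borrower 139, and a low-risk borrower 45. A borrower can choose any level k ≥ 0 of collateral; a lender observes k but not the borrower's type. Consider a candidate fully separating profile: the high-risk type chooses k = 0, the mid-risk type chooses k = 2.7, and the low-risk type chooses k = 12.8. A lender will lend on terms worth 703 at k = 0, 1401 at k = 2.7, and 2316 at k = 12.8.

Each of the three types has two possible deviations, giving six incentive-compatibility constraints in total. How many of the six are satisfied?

Mid-risk (own payoff 1401 − 139×2.7 = 1025.7): to k=0 gives 703 → no gain ✓; to k=12.8 gives 2316 − 139×12.8 = 536.8 → no gain ✓.
High-risk (own payoff 703): to k=2.7 gives 1401 − 266×2.7 = 682.8 → no gain ✓; to k=12.8 gives 2316 − 266×12.8 = -1088.8 → no gain ✓.
Low-risk (own payoff 2316 − 45×12.8 = 1740): to k=0 gives 703 → no gain ✓; to k=2.7 gives 1401 − 45×2.7 = 1279.5 → no gain ✓.
6 of the 6 constraints hold; this profile is a separating equilibrium.

6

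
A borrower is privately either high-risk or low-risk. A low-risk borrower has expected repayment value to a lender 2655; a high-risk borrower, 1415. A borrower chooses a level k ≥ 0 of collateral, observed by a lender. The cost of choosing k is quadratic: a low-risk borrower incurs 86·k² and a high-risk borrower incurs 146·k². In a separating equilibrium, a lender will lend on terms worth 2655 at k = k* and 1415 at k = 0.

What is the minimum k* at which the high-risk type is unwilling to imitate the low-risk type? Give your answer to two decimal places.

2.91

The high-risk type at k = 0 receives 1415; imitating at k* yields 2655 − 146·k*².
Indifference: 1415 = 2655 − 146·k*², so k*² = (2655 − 1415) / 146 ≈ 8.4932.
k* = √8.4932 ≈ 2.91.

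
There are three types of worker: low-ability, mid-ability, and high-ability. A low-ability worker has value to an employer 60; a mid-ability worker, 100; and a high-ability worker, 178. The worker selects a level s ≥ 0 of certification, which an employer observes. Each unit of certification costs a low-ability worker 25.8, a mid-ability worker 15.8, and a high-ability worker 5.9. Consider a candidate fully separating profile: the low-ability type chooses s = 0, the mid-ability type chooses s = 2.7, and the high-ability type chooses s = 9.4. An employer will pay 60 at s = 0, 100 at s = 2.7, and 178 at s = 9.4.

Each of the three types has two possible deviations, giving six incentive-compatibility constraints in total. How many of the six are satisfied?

5

Low-ability (own payoff 60): to s=2.7 gives 100 − 25.8×2.7 = 30.34 → no gain ✓; to s=9.4 gives 178 − 25.8×9.4 = -64.52 → no gain ✓.
High-ability (own payoff 178 − 5.9×9.4 = 122.54): to s=0 gives 60 → no gain ✓; to s=2.7 gives 100 − 5.9×2.7 = 84.07 → no gain ✓.
Mid-ability (own payoff 100 − 15.8×2.7 = 57.34): to s=0 gives 60 → profitable ✗; to s=9.4 gives 178 − 15.8×9.4 = 29.48 → no gain ✓.
5 of the 6 constraints hold; not an equilibrium.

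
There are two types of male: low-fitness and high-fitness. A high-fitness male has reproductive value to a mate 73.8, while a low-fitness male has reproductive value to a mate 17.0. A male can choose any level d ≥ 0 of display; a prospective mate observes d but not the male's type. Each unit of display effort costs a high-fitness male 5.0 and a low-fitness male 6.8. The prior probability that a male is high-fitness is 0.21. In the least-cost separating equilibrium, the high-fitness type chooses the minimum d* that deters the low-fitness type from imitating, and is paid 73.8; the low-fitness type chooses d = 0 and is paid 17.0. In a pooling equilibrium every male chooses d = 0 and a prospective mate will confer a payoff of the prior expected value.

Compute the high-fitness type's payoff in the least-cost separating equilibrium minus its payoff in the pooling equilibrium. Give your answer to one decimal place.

Least-cost separating signal: d* solves 17.0 = 73.8 − 6.8·d*, so d* = (73.8 − 17.0)/6.8 ≈ 8.3529.
High-fitness type's separating payoff: 73.8 − 5.0 × d* = 73.8 − 5.0 × (73.8 − 17.0)/6.8 = 73.8 − 284/6.8 ≈ 32.035.
Pooling payoff: 0.21 × 73.8 + 0.79 × 17.0 = 28.928.
Difference: 32.035 − 28.928 = 3.107, i.e. 3.1 to one decimal place.
The high-fitness type prefers to separate.

3.1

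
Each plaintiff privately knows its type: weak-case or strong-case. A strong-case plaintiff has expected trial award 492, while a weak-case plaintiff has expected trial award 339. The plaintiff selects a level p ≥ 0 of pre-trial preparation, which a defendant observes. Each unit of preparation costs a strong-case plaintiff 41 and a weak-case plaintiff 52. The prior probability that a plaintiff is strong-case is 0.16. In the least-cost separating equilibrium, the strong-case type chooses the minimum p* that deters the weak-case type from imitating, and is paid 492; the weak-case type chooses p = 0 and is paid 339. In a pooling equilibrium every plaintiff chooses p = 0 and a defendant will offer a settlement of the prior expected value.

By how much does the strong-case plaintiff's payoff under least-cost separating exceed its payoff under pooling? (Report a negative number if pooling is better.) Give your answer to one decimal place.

Least-cost separating signal: p* solves 339 = 492 − 52·p*, so p* = (492 − 339)/52 ≈ 2.9423.
Strong-case type's separating payoff: 492 − 41 × p* = 492 − 41 × (492 − 339)/52 = 492 − 6273/52 ≈ 371.365.
Pooling payoff: 0.16 × 492 + 0.84 × 339 = 363.48.
Difference: 371.365 − 363.48 = 7.885, i.e. 7.9 to one decimal place.
The strong-case type prefers to separate.

7.9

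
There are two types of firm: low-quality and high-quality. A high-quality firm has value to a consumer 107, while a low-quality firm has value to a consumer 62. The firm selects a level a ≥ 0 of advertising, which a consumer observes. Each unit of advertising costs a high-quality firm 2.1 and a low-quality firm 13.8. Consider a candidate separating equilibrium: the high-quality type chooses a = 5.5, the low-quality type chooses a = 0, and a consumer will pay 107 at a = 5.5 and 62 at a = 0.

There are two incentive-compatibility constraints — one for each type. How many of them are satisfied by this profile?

Low-quality type: stay at 0 → 62; mimic → 107 − 13.8 × 5.5 = 31.1. IC holds (62 ≥ 31.1).
High-quality type: signal → 107 − 2.1 × 5.5 = 95.45; deviate to 0 → 62. IC holds (95.45 ≥ 62).
2 of 2 constraints hold, so this is a separating equilibrium.

2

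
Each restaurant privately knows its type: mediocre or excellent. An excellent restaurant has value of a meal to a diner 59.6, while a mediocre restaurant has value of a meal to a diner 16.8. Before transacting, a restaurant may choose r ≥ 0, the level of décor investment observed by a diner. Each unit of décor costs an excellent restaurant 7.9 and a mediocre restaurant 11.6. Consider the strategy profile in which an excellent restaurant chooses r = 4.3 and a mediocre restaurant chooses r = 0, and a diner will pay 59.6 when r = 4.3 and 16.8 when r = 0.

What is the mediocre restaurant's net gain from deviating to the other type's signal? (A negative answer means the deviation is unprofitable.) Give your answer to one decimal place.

-7.1

Playing r = 0 the mediocre restaurant receives 16.8.
Deviating to r = 4.3 brings payment 59.6 at cost 11.6 × 4.3 = 49.88, netting 9.72.
Gain from deviating: 9.72 − 16.8 = -7.08, i.e. -7.1 to one decimal place.
The gain is negative, so the mediocre type's incentive-compatibility constraint is satisfied.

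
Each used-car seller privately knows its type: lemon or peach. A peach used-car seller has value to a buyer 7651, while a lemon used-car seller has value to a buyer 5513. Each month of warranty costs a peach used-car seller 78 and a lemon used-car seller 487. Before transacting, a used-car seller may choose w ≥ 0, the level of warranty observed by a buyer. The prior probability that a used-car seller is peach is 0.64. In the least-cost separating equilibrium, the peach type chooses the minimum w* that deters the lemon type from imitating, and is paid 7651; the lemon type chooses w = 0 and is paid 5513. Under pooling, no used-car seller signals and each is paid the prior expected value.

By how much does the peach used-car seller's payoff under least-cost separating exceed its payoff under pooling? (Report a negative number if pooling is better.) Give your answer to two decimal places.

Least-cost separating signal: w* solves 5513 = 7651 − 487·w*, so w* = (7651 − 5513)/487 ≈ 4.3901.
Peach type's separating payoff: 7651 − 78 × w* = 7651 − 78 × (7651 − 5513)/487 = 7651 − 166764/487 ≈ 7308.5688.
Pooling payoff: 0.64 × 7651 + 0.36 × 5513 = 6881.32.
Difference: 7308.5688 − 6881.32 = 427.2488, i.e. 427.25 to two decimal places.
The peach type prefers to separate.

427.25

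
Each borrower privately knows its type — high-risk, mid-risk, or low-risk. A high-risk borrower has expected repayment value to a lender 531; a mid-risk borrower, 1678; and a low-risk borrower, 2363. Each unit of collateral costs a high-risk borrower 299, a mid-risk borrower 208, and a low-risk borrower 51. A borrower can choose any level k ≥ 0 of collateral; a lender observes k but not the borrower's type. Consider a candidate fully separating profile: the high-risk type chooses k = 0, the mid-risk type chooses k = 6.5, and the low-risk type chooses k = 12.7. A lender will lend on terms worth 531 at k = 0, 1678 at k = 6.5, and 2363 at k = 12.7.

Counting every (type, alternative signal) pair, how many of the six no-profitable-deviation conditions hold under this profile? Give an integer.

High-risk (own payoff 531): to k=6.5 gives 1678 − 299×6.5 = -265.5 → no gain ✓; to k=12.7 gives 2363 − 299×12.7 = -1434.3 → no gain ✓.
Low-risk (own payoff 2363 − 51×12.7 = 1715.3): to k=0 gives 531 → no gain ✓; to k=6.5 gives 1678 − 51×6.5 = 1346.5 → no gain ✓.
Mid-risk (own payoff 1678 − 208×6.5 = 326): to k=0 gives 531 → profitable ✗; to k=12.7 gives 2363 − 208×12.7 = -278.6 → no gain ✓.
5 of the 6 constraints hold; not an equilibrium.

5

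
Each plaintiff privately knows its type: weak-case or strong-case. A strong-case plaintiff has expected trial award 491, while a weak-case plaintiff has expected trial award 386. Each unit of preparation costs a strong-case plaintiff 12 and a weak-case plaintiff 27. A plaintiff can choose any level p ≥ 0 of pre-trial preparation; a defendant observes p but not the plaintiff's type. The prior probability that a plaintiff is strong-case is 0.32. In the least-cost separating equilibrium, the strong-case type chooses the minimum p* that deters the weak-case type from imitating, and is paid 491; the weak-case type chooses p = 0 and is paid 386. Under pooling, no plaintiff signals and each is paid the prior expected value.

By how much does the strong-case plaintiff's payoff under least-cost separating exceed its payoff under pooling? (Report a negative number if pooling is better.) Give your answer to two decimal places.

24.73

Least-cost separating signal: p* solves 386 = 491 − 27·p*, so p* = (491 − 386)/27 ≈ 3.8889.
Strong-case type's separating payoff: 491 − 12 × p* = 491 − 12 × (491 − 386)/27 = 491 − 1260/27 ≈ 444.3333.
Pooling payoff: 0.32 × 491 + 0.68 × 386 = 419.6.
Difference: 444.3333 − 419.6 = 24.7333, i.e. 24.73 to two decimal places.
The strong-case type prefers to separate.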